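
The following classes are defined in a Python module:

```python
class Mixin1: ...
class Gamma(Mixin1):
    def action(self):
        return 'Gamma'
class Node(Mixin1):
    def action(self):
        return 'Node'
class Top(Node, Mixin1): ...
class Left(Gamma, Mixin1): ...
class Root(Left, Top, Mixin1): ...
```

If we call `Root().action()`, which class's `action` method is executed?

Gamma

L[Root] = Root + merge(L[Left], L[Top], L[Mixin1], [Left Top Mixin1])
  take Left:  [Left Gamma Mixin1 object] + [Top Node Mixin1 object] + [Mixin1 object] + [Left Top Mixin1]
  take Gamma:  [Gamma Mixin1 object] + [Top Node Mixin1 object] + [Mixin1 object] + [Top Mixin1]
  take Top:  [Mixin1 object] + [Top Node Mixin1 object] + [Mixin1 object] + [Top Mixin1]
  take Node:  [Mixin1 object] + [Node Mixin1 object] + [Mixin1 object] + [Mixin1]
  take Mixin1:  [Mixin1 object] + [Mixin1 object] + [Mixin1 object] + [Mixin1]
  take object:  [object] + [object] + [object]
MRO: Root Left Gamma Top Node Mixin1 object
action is defined in: Gamma, Node. First along the MRO is Gamma.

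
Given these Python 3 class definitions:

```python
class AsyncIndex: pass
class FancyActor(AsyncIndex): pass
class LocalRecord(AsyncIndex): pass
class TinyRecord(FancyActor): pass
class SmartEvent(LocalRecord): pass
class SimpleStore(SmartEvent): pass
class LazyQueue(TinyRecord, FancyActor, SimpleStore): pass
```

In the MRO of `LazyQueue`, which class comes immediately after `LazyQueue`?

TinyRecord

L[LazyQueue] = LazyQueue + merge(L[TinyRecord], L[FancyActor], L[SimpleStore], [TinyRecord FancyActor SimpleStore])
  take TinyRecord:  [TinyRecord FancyActor AsyncIndex object] + [FancyActor AsyncIndex object] + [SimpleStore SmartEvent LocalRecord AsyncIndex object] + [TinyRecord FancyActor SimpleStore]
  take FancyActor:  [FancyActor AsyncIndex object] + [FancyActor AsyncIndex object] + [SimpleStore SmartEvent LocalRecord AsyncIndex object] + [FancyActor SimpleStore]
  take SimpleStore:  [AsyncIndex object] + [AsyncIndex object] + [SimpleStore SmartEvent LocalRecord AsyncIndex object] + [SimpleStore]
  take SmartEvent:  [AsyncIndex object] + [AsyncIndex object] + [SmartEvent LocalRecord AsyncIndex object]
  take LocalRecord:  [AsyncIndex object] + [AsyncIndex object] + [LocalRecord AsyncIndex object]
  take AsyncIndex:  [AsyncIndex object] + [AsyncIndex object] + [AsyncIndex object]
  take object:  [object] + [object] + [object]
MRO: LazyQueue TinyRecord FancyActor SimpleStore SmartEvent LocalRecord AsyncIndex object
LazyQueue is at position 0; next is TinyRecord.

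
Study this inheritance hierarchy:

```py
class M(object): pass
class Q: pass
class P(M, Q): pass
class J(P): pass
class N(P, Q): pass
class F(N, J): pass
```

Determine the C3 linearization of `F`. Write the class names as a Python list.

[F, N, J, P, M, Q, object]

L[F] = F + merge(L[N], L[J], [N J])
  take N:  [N P M Q object] + [J P M Q object] + [N J]
  take J:  [P M Q object] + [J P M Q object] + [J]
  take P:  [P M Q object] + [P M Q object]
  take M:  [M Q object] + [M Q object]
  take Q:  [Q object] + [Q object]
  take object:  [object] + [object]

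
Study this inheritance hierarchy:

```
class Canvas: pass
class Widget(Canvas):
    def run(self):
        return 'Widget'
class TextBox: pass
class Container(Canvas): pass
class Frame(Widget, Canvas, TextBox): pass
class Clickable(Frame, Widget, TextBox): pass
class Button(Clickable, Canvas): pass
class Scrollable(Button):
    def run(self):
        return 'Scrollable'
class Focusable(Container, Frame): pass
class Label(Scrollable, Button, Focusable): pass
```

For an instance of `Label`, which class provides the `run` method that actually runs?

Scrollable

L[Label] = Label + merge(L[Scrollable], L[Button], L[Focusable], [Scrollable Button Focusable])
  take Scrollable:  [Scrollable Button Clickable Frame Widget Canvas TextBox object] + [Button Clickable Frame Widget Canvas TextBox object] + [Focusable Container Frame Widget Canvas TextBox object] + [Scrollable Button Focusable]
  take Button:  [Button Clickable Frame Widget Canvas TextBox object] + [Button Clickable Frame Widget Canvas TextBox object] + [Focusable Container Frame Widget Canvas TextBox object] + [Button Focusable]
  take Clickable:  [Clickable Frame Widget Canvas TextBox object] + [Clickable Frame Widget Canvas TextBox object] + [Focusable Container Frame Widget Canvas TextBox object] + [Focusable]
  take Focusable:  [Frame Widget Canvas TextBox object] + [Frame Widget Canvas TextBox object] + [Focusable Container Frame Widget Canvas TextBox object] + [Focusable]
  take Container:  [Frame Widget Canvas TextBox object] + [Frame Widget Canvas TextBox object] + [Container Frame Widget Canvas TextBox object]
  take Frame:  [Frame Widget Canvas TextBox object] + [Frame Widget Canvas TextBox object] + [Frame Widget Canvas TextBox object]
  take Widget:  [Widget Canvas TextBox object] + [Widget Canvas TextBox object] + [Widget Canvas TextBox object]
  take Canvas:  [Canvas TextBox object] + [Canvas TextBox object] + [Canvas TextBox object]
  take TextBox:  [TextBox object] + [TextBox object] + [TextBox object]
  take object:  [object] + [object] + [object]
MRO: Label Scrollable Button Clickable Focusable Container Frame Widget Canvas TextBox object
run is defined in: Scrollable, Widget. First along the MRO is Scrollable.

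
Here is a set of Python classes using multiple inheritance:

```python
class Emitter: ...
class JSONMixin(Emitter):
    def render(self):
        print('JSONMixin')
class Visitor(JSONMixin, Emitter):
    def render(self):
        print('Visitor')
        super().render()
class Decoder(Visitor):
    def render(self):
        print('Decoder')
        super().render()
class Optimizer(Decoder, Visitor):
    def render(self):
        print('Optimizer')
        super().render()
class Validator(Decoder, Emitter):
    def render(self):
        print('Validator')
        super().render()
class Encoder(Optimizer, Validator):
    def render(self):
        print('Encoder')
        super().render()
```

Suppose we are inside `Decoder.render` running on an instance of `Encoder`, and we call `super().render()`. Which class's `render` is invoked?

Visitor

L[Encoder] = Encoder + merge(L[Optimizer], L[Validator], [Optimizer Validator])
  take Optimizer:  [Optimizer Decoder Visitor JSONMixin Emitter object] + [Validator Decoder Visitor JSONMixin Emitter object] + [Optimizer Validator]
  take Validator:  [Decoder Visitor JSONMixin Emitter object] + [Validator Decoder Visitor JSONMixin Emitter object] + [Validator]
  take Decoder:  [Decoder Visitor JSONMixin Emitter object] + [Decoder Visitor JSONMixin Emitter object]
  take Visitor:  [Visitor JSONMixin Emitter object] + [Visitor JSONMixin Emitter object]
  take JSONMixin:  [JSONMixin Emitter object] + [JSONMixin Emitter object]
  take Emitter:  [Emitter object] + [Emitter object]
  take object:  [object] + [object]
MRO: Encoder Optimizer Validator Decoder Visitor JSONMixin Emitter object
super() in Decoder.render on a Encoder instance goes to the class after Decoder in Encoder's MRO: Visitor.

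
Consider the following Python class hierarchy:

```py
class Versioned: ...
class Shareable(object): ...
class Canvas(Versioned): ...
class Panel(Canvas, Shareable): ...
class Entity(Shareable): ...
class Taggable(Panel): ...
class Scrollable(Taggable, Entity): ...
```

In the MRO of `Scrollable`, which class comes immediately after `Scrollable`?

L[Scrollable] = Scrollable + merge(L[Taggable], L[Entity], [Taggable Entity])
  take Taggable:  [Taggable Panel Canvas Versioned Shareable object] + [Entity Shareable object] + [Taggable Entity]
  take Panel:  [Panel Canvas Versioned Shareable object] + [Entity Shareable object] + [Entity]
  take Canvas:  [Canvas Versioned Shareable object] + [Entity Shareable object] + [Entity]
  take Versioned:  [Versioned Shareable object] + [Entity Shareable object] + [Entity]
  take Entity:  [Shareable object] + [Entity Shareable object] + [Entity]
  take Shareable:  [Shareable object] + [Shareable object]
  take object:  [object] + [object]
MRO: Scrollable Taggable Panel Canvas Versioned Entity Shareable object
Scrollable is at position 0; next is Taggable.

Taggable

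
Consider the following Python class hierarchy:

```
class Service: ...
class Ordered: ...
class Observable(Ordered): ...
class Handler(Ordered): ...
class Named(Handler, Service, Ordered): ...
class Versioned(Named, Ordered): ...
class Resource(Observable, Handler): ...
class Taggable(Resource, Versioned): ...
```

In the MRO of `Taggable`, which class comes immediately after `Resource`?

Observable

L[Taggable] = Taggable + merge(L[Resource], L[Versioned], [Resource Versioned])
  take Resource:  [Resource Observable Handler Ordered object] + [Versioned Named Handler Service Ordered object] + [Resource Versioned]
  take Observable:  [Observable Handler Ordered object] + [Versioned Named Handler Service Ordered object] + [Versioned]
  take Versioned:  [Handler Ordered object] + [Versioned Named Handler Service Ordered object] + [Versioned]
  take Named:  [Handler Ordered object] + [Named Handler Service Ordered object]
  take Handler:  [Handler Ordered object] + [Handler Service Ordered object]
  take Service:  [Ordered object] + [Service Ordered object]
  take Ordered:  [Ordered object] + [Ordered object]
  take object:  [object] + [object]
MRO: Taggable Resource Observable Versioned Named Handler Service Ordered object
Resource is at position 1; next is Observable.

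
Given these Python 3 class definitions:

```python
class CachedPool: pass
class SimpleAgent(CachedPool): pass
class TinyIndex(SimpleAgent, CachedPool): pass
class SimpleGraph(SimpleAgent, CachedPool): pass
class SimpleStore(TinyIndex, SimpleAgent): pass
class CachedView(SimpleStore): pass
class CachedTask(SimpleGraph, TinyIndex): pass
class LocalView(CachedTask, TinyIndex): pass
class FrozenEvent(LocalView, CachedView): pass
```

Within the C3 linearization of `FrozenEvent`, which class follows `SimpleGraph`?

L[FrozenEvent] = FrozenEvent + merge(L[LocalView], L[CachedView], [LocalView CachedView])
  take LocalView:  [LocalView CachedTask SimpleGraph TinyIndex SimpleAgent CachedPool object] + [CachedView SimpleStore TinyIndex SimpleAgent CachedPool object] + [LocalView CachedView]
  take CachedTask:  [CachedTask SimpleGraph TinyIndex SimpleAgent CachedPool object] + [CachedView SimpleStore TinyIndex SimpleAgent CachedPool object] + [CachedView]
  take SimpleGraph:  [SimpleGraph TinyIndex SimpleAgent CachedPool object] + [CachedView SimpleStore TinyIndex SimpleAgent CachedPool object] + [CachedView]
  take CachedView:  [TinyIndex SimpleAgent CachedPool object] + [CachedView SimpleStore TinyIndex SimpleAgent CachedPool object] + [CachedView]
  take SimpleStore:  [TinyIndex SimpleAgent CachedPool object] + [SimpleStore TinyIndex SimpleAgent CachedPool object]
  take TinyIndex:  [TinyIndex SimpleAgent CachedPool object] + [TinyIndex SimpleAgent CachedPool object]
  take SimpleAgent:  [SimpleAgent CachedPool object] + [SimpleAgent CachedPool object]
  take CachedPool:  [CachedPool object] + [CachedPool object]
  take object:  [object] + [object]
MRO: FrozenEvent LocalView CachedTask SimpleGraph CachedView SimpleStore TinyIndex SimpleAgent CachedPool object
SimpleGraph is at position 3; next is CachedView.

CachedView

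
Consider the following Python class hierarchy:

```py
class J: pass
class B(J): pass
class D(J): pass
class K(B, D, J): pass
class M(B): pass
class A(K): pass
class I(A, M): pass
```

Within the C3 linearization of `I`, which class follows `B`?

L[I] = I + merge(L[A], L[M], [A M])
  take A:  [A K B D J object] + [M B J object] + [A M]
  take K:  [K B D J object] + [M B J object] + [M]
  take M:  [B D J object] + [M B J object] + [M]
  take B:  [B D J object] + [B J object]
  take D:  [D J object] + [J object]
  take J:  [J object] + [J object]
  take object:  [object] + [object]
MRO: I A K M B D J object
B is at position 4; next is D.

D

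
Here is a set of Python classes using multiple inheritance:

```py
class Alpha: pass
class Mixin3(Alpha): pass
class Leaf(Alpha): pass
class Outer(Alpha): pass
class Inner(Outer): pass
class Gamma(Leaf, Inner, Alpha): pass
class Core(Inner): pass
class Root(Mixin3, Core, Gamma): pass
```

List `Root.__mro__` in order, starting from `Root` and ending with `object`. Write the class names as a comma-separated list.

Root, Mixin3, Core, Gamma, Leaf, Inner, Outer, Alpha, object

L[Root] = Root + merge(L[Mixin3], L[Core], L[Gamma], [Mixin3 Core Gamma])
  take Mixin3:  [Mixin3 Alpha object] + [Core Inner Outer Alpha object] + [Gamma Leaf Inner Outer Alpha object] + [Mixin3 Core Gamma]
  take Core:  [Alpha object] + [Core Inner Outer Alpha object] + [Gamma Leaf Inner Outer Alpha object] + [Core Gamma]
  take Gamma:  [Alpha object] + [Inner Outer Alpha object] + [Gamma Leaf Inner Outer Alpha object] + [Gamma]
  take Leaf:  [Alpha object] + [Inner Outer Alpha object] + [Leaf Inner Outer Alpha object]
  take Inner:  [Alpha object] + [Inner Outer Alpha object] + [Inner Outer Alpha object]
  take Outer:  [Alpha object] + [Outer Alpha object] + [Outer Alpha object]
  take Alpha:  [Alpha object] + [Alpha object] + [Alpha object]
  take object:  [object] + [object] + [object]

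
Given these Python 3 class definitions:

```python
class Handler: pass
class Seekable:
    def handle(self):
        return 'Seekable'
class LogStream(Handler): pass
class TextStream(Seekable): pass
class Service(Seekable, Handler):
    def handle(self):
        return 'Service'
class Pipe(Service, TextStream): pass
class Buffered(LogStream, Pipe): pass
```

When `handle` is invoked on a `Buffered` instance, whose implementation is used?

L[Buffered] = Buffered + merge(L[LogStream], L[Pipe], [LogStream Pipe])
  take LogStream:  [LogStream Handler object] + [Pipe Service TextStream Seekable Handler object] + [LogStream Pipe]
  take Pipe:  [Handler object] + [Pipe Service TextStream Seekable Handler object] + [Pipe]
  take Service:  [Handler object] + [Service TextStream Seekable Handler object]
  take TextStream:  [Handler object] + [TextStream Seekable Handler object]
  take Seekable:  [Handler object] + [Seekable Handler object]
  take Handler:  [Handler object] + [Handler object]
  take object:  [object] + [object]
MRO: Buffered LogStream Pipe Service TextStream Seekable Handler object
handle is defined in: Seekable, Service. First along the MRO is Service.

Service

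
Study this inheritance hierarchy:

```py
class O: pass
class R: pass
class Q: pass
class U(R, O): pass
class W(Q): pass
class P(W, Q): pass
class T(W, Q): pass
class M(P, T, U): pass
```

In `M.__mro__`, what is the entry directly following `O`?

object

L[M] = M + merge(L[P], L[T], L[U], [P T U])
  take P:  [P W Q object] + [T W Q object] + [U R O object] + [P T U]
  take T:  [W Q object] + [T W Q object] + [U R O object] + [T U]
  take W:  [W Q object] + [W Q object] + [U R O object] + [U]
  take Q:  [Q object] + [Q object] + [U R O object] + [U]
  take U:  [object] + [object] + [U R O object] + [U]
  take R:  [object] + [object] + [R O object]
  take O:  [object] + [object] + [O object]
  take object:  [object] + [object] + [object]
MRO: M P T W Q U R O object
O is at position 7; next is object.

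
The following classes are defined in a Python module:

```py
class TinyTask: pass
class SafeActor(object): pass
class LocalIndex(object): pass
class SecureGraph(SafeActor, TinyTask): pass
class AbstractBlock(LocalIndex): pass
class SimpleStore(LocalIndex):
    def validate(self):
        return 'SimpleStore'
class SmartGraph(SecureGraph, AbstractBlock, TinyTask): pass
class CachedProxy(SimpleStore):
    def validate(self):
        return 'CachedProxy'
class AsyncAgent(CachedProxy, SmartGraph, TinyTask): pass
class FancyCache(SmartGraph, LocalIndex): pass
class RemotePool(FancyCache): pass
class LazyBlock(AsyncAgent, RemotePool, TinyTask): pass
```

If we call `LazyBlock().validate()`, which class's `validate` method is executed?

CachedProxy

L[LazyBlock] = LazyBlock + merge(L[AsyncAgent], L[RemotePool], L[TinyTask], [AsyncAgent RemotePool TinyTask])
  take AsyncAgent:  [AsyncAgent CachedProxy SimpleStore SmartGraph SecureGraph SafeActor AbstractBlock TinyTask LocalIndex object] + [RemotePool FancyCache SmartGraph SecureGraph SafeActor AbstractBlock TinyTask LocalIndex object] + [TinyTask object] + [AsyncAgent RemotePool TinyTask]
  take CachedProxy:  [CachedProxy SimpleStore SmartGraph SecureGraph SafeActor AbstractBlock TinyTask LocalIndex object] + [RemotePool FancyCache SmartGraph SecureGraph SafeActor AbstractBlock TinyTask LocalIndex object] + [TinyTask object] + [RemotePool TinyTask]
  take SimpleStore:  [SimpleStore SmartGraph SecureGraph SafeActor AbstractBlock TinyTask LocalIndex object] + [RemotePool FancyCache SmartGraph SecureGraph SafeActor AbstractBlock TinyTask LocalIndex object] + [TinyTask object] + [RemotePool TinyTask]
  take RemotePool:  [SmartGraph SecureGraph SafeActor AbstractBlock TinyTask LocalIndex object] + [RemotePool FancyCache SmartGraph SecureGraph SafeActor AbstractBlock TinyTask LocalIndex object] + [TinyTask object] + [RemotePool TinyTask]
  take FancyCache:  [SmartGraph SecureGraph SafeActor AbstractBlock TinyTask LocalIndex object] + [FancyCache SmartGraph SecureGraph SafeActor AbstractBlock TinyTask LocalIndex object] + [TinyTask object] + [TinyTask]
  take SmartGraph:  [SmartGraph SecureGraph SafeActor AbstractBlock TinyTask LocalIndex object] + [SmartGraph SecureGraph SafeActor AbstractBlock TinyTask LocalIndex object] + [TinyTask object] + [TinyTask]
  take SecureGraph:  [SecureGraph SafeActor AbstractBlock TinyTask LocalIndex object] + [SecureGraph SafeActor AbstractBlock TinyTask LocalIndex object] + [TinyTask object] + [TinyTask]
  take SafeActor:  [SafeActor AbstractBlock TinyTask LocalIndex object] + [SafeActor AbstractBlock TinyTask LocalIndex object] + [TinyTask object] + [TinyTask]
  take AbstractBlock:  [AbstractBlock TinyTask LocalIndex object] + [AbstractBlock TinyTask LocalIndex object] + [TinyTask object] + [TinyTask]
  take TinyTask:  [TinyTask LocalIndex object] + [TinyTask LocalIndex object] + [TinyTask object] + [TinyTask]
  take LocalIndex:  [LocalIndex object] + [LocalIndex object] + [object]
  take object:  [object] + [object] + [object]
MRO: LazyBlock AsyncAgent CachedProxy SimpleStore RemotePool FancyCache SmartGraph SecureGraph SafeActor AbstractBlock TinyTask LocalIndex object
validate is defined in: CachedProxy, SimpleStore. First along the MRO is CachedProxy.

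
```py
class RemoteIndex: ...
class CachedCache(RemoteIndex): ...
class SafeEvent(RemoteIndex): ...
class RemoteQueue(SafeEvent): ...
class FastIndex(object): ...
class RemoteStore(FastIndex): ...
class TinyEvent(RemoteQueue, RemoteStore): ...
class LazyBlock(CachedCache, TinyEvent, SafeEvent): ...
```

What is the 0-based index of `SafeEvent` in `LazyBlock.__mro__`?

L[LazyBlock] = LazyBlock + merge(L[CachedCache], L[TinyEvent], L[SafeEvent], [CachedCache TinyEvent SafeEvent])
  take CachedCache:  [CachedCache RemoteIndex object] + [TinyEvent RemoteQueue SafeEvent RemoteIndex RemoteStore FastIndex object] + [SafeEvent RemoteIndex object] + [CachedCache TinyEvent SafeEvent]
  take TinyEvent:  [RemoteIndex object] + [TinyEvent RemoteQueue SafeEvent RemoteIndex RemoteStore FastIndex object] + [SafeEvent RemoteIndex object] + [TinyEvent SafeEvent]
  take RemoteQueue:  [RemoteIndex object] + [RemoteQueue SafeEvent RemoteIndex RemoteStore FastIndex object] + [SafeEvent RemoteIndex object] + [SafeEvent]
  take SafeEvent:  [RemoteIndex object] + [SafeEvent RemoteIndex RemoteStore FastIndex object] + [SafeEvent RemoteIndex object] + [SafeEvent]
  take RemoteIndex:  [RemoteIndex object] + [RemoteIndex RemoteStore FastIndex object] + [RemoteIndex object]
  take RemoteStore:  [object] + [RemoteStore FastIndex object] + [object]
  take FastIndex:  [object] + [FastIndex object] + [object]
  take object:  [object] + [object] + [object]
MRO: LazyBlock CachedCache TinyEvent RemoteQueue SafeEvent RemoteIndex RemoteStore FastIndex object
SafeEvent sits at index 4.

4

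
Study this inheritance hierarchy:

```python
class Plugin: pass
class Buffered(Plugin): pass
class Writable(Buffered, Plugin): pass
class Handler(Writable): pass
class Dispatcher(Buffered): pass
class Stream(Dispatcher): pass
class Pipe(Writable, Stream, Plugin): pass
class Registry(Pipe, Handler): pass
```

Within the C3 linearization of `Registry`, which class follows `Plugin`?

object

L[Registry] = Registry + merge(L[Pipe], L[Handler], [Pipe Handler])
  take Pipe:  [Pipe Writable Stream Dispatcher Buffered Plugin object] + [Handler Writable Buffered Plugin object] + [Pipe Handler]
  take Handler:  [Writable Stream Dispatcher Buffered Plugin object] + [Handler Writable Buffered Plugin object] + [Handler]
  take Writable:  [Writable Stream Dispatcher Buffered Plugin object] + [Writable Buffered Plugin object]
  take Stream:  [Stream Dispatcher Buffered Plugin object] + [Buffered Plugin object]
  take Dispatcher:  [Dispatcher Buffered Plugin object] + [Buffered Plugin object]
  take Buffered:  [Buffered Plugin object] + [Buffered Plugin object]
  take Plugin:  [Plugin object] + [Plugin object]
  take object:  [object] + [object]
MRO: Registry Pipe Handler Writable Stream Dispatcher Buffered Plugin object
Plugin is at position 7; next is object.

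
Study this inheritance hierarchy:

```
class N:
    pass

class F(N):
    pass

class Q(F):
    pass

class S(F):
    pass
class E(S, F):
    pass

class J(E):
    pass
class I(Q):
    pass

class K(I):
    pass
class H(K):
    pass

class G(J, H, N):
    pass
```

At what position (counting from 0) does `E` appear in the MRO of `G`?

L[G] = G + merge(L[J], L[H], L[N], [J H N])
  take J:  [J E S F N object] + [H K I Q F N object] + [N object] + [J H N]
  take E:  [E S F N object] + [H K I Q F N object] + [N object] + [H N]
  take S:  [S F N object] + [H K I Q F N object] + [N object] + [H N]
  take H:  [F N object] + [H K I Q F N object] + [N object] + [H N]
  take K:  [F N object] + [K I Q F N object] + [N object] + [N]
  take I:  [F N object] + [I Q F N object] + [N object] + [N]
  take Q:  [F N object] + [Q F N object] + [N object] + [N]
  take F:  [F N object] + [F N object] + [N object] + [N]
  take N:  [N object] + [N object] + [N object] + [N]
  take object:  [object] + [object] + [object]
MRO: G J E S H K I Q F N object
E sits at index 2.

2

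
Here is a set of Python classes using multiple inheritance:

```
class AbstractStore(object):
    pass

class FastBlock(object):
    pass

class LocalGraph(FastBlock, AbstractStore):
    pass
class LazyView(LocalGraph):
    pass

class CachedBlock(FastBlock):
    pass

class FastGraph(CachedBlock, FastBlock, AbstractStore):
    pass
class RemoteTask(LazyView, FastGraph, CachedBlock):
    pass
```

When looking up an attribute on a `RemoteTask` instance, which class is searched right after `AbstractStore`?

L[RemoteTask] = RemoteTask + merge(L[LazyView], L[FastGraph], L[CachedBlock], [LazyView FastGraph CachedBlock])
  take LazyView:  [LazyView LocalGraph FastBlock AbstractStore object] + [FastGraph CachedBlock FastBlock AbstractStore object] + [CachedBlock FastBlock object] + [LazyView FastGraph CachedBlock]
  take LocalGraph:  [LocalGraph FastBlock AbstractStore object] + [FastGraph CachedBlock FastBlock AbstractStore object] + [CachedBlock FastBlock object] + [FastGraph CachedBlock]
  take FastGraph:  [FastBlock AbstractStore object] + [FastGraph CachedBlock FastBlock AbstractStore object] + [CachedBlock FastBlock object] + [FastGraph CachedBlock]
  take CachedBlock:  [FastBlock AbstractStore object] + [CachedBlock FastBlock AbstractStore object] + [CachedBlock FastBlock object] + [CachedBlock]
  take FastBlock:  [FastBlock AbstractStore object] + [FastBlock AbstractStore object] + [FastBlock object]
  take AbstractStore:  [AbstractStore object] + [AbstractStore object] + [object]
  take object:  [object] + [object] + [object]
MRO: RemoteTask LazyView LocalGraph FastGraph CachedBlock FastBlock AbstractStore object
AbstractStore is at position 6; next is object.

object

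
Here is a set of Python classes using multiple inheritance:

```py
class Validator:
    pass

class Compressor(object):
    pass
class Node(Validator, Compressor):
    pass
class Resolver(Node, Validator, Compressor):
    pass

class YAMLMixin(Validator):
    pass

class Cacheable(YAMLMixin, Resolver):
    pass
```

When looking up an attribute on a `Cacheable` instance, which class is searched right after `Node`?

L[Cacheable] = Cacheable + merge(L[YAMLMixin], L[Resolver], [YAMLMixin Resolver])
  take YAMLMixin:  [YAMLMixin Validator object] + [Resolver Node Validator Compressor object] + [YAMLMixin Resolver]
  take Resolver:  [Validator object] + [Resolver Node Validator Compressor object] + [Resolver]
  take Node:  [Validator object] + [Node Validator Compressor object]
  take Validator:  [Validator object] + [Validator Compressor object]
  take Compressor:  [object] + [Compressor object]
  take object:  [object] + [object]
MRO: Cacheable YAMLMixin Resolver Node Validator Compressor object
Node is at position 3; next is Validator.

Validator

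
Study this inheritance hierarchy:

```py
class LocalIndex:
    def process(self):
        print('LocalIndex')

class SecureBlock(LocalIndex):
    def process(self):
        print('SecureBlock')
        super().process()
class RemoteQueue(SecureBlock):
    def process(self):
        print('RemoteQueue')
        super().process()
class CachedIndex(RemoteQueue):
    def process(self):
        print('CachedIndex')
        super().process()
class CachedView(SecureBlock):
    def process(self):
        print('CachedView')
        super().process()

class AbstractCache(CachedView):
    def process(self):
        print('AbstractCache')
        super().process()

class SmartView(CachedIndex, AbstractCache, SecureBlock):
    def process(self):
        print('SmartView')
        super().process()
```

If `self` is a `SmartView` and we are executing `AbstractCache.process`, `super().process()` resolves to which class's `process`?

L[SmartView] = SmartView + merge(L[CachedIndex], L[AbstractCache], L[SecureBlock], [CachedIndex AbstractCache SecureBlock])
  take CachedIndex:  [CachedIndex RemoteQueue SecureBlock LocalIndex object] + [AbstractCache CachedView SecureBlock LocalIndex object] + [SecureBlock LocalIndex object] + [CachedIndex AbstractCache SecureBlock]
  take RemoteQueue:  [RemoteQueue SecureBlock LocalIndex object] + [AbstractCache CachedView SecureBlock LocalIndex object] + [SecureBlock LocalIndex object] + [AbstractCache SecureBlock]
  take AbstractCache:  [SecureBlock LocalIndex object] + [AbstractCache CachedView SecureBlock LocalIndex object] + [SecureBlock LocalIndex object] + [AbstractCache SecureBlock]
  take CachedView:  [SecureBlock LocalIndex object] + [CachedView SecureBlock LocalIndex object] + [SecureBlock LocalIndex object] + [SecureBlock]
  take SecureBlock:  [SecureBlock LocalIndex object] + [SecureBlock LocalIndex object] + [SecureBlock LocalIndex object] + [SecureBlock]
  take LocalIndex:  [LocalIndex object] + [LocalIndex object] + [LocalIndex object]
  take object:  [object] + [object] + [object]
MRO: SmartView CachedIndex RemoteQueue AbstractCache CachedView SecureBlock LocalIndex object
super() in AbstractCache.process on a SmartView instance goes to the class after AbstractCache in SmartView's MRO: CachedView.

CachedView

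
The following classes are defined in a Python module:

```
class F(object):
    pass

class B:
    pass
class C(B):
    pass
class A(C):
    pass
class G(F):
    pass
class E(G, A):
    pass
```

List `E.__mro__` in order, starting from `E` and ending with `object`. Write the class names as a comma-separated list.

L[E] = E + merge(L[G], L[A], [G A])
  take G:  [G F object] + [A C B object] + [G A]
  take F:  [F object] + [A C B object] + [A]
  take A:  [object] + [A C B object] + [A]
  take C:  [object] + [C B object]
  take B:  [object] + [B object]
  take object:  [object] + [object]

E, G, F, A, C, B, object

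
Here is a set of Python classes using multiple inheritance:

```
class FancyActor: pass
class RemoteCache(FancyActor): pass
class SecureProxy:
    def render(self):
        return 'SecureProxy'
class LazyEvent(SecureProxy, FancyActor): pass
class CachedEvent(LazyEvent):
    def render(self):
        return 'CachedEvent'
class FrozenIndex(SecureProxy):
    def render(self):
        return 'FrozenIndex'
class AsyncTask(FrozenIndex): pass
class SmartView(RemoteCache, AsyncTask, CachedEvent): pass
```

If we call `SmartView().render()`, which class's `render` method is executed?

L[SmartView] = SmartView + merge(L[RemoteCache], L[AsyncTask], L[CachedEvent], [RemoteCache AsyncTask CachedEvent])
  take RemoteCache:  [RemoteCache FancyActor object] + [AsyncTask FrozenIndex SecureProxy object] + [CachedEvent LazyEvent SecureProxy FancyActor object] + [RemoteCache AsyncTask CachedEvent]
  take AsyncTask:  [FancyActor object] + [AsyncTask FrozenIndex SecureProxy object] + [CachedEvent LazyEvent SecureProxy FancyActor object] + [AsyncTask CachedEvent]
  take FrozenIndex:  [FancyActor object] + [FrozenIndex SecureProxy object] + [CachedEvent LazyEvent SecureProxy FancyActor object] + [CachedEvent]
  take CachedEvent:  [FancyActor object] + [SecureProxy object] + [CachedEvent LazyEvent SecureProxy FancyActor object] + [CachedEvent]
  take LazyEvent:  [FancyActor object] + [SecureProxy object] + [LazyEvent SecureProxy FancyActor object]
  take SecureProxy:  [FancyActor object] + [SecureProxy object] + [SecureProxy FancyActor object]
  take FancyActor:  [FancyActor object] + [object] + [FancyActor object]
  take object:  [object] + [object] + [object]
MRO: SmartView RemoteCache AsyncTask FrozenIndex CachedEvent LazyEvent SecureProxy FancyActor object
render is defined in: CachedEvent, FrozenIndex, SecureProxy. First along the MRO is FrozenIndex.

FrozenIndex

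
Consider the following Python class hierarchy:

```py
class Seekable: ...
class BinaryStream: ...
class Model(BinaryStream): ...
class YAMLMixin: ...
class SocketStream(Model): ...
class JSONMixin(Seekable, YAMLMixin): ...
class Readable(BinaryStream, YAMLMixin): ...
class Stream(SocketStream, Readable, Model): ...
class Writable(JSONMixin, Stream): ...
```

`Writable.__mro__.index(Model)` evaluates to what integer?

L[Writable] = Writable + merge(L[JSONMixin], L[Stream], [JSONMixin Stream])
  take JSONMixin:  [JSONMixin Seekable YAMLMixin object] + [Stream SocketStream Readable Model BinaryStream YAMLMixin object] + [JSONMixin Stream]
  take Seekable:  [Seekable YAMLMixin object] + [Stream SocketStream Readable Model BinaryStream YAMLMixin object] + [Stream]
  take Stream:  [YAMLMixin object] + [Stream SocketStream Readable Model BinaryStream YAMLMixin object] + [Stream]
  take SocketStream:  [YAMLMixin object] + [SocketStream Readable Model BinaryStream YAMLMixin object]
  take Readable:  [YAMLMixin object] + [Readable Model BinaryStream YAMLMixin object]
  take Model:  [YAMLMixin object] + [Model BinaryStream YAMLMixin object]
  take BinaryStream:  [YAMLMixin object] + [BinaryStream YAMLMixin object]
  take YAMLMixin:  [YAMLMixin object] + [YAMLMixin object]
  take object:  [object] + [object]
MRO: Writable JSONMixin Seekable Stream SocketStream Readable Model BinaryStream YAMLMixin object
Model sits at index 6.

6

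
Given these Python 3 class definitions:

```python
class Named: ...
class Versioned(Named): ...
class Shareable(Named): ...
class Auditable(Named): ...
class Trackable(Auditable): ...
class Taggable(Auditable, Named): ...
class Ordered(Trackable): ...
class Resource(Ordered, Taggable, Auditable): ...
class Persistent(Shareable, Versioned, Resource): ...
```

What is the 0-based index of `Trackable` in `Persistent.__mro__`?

5

L[Persistent] = Persistent + merge(L[Shareable], L[Versioned], L[Resource], [Shareable Versioned Resource])
  take Shareable:  [Shareable Named object] + [Versioned Named object] + [Resource Ordered Trackable Taggable Auditable Named object] + [Shareable Versioned Resource]
  take Versioned:  [Named object] + [Versioned Named object] + [Resource Ordered Trackable Taggable Auditable Named object] + [Versioned Resource]
  take Resource:  [Named object] + [Named object] + [Resource Ordered Trackable Taggable Auditable Named object] + [Resource]
  take Ordered:  [Named object] + [Named object] + [Ordered Trackable Taggable Auditable Named object]
  take Trackable:  [Named object] + [Named object] + [Trackable Taggable Auditable Named object]
  take Taggable:  [Named object] + [Named object] + [Taggable Auditable Named object]
  take Auditable:  [Named object] + [Named object] + [Auditable Named object]
  take Named:  [Named object] + [Named object] + [Named object]
  take object:  [object] + [object] + [object]
MRO: Persistent Shareable Versioned Resource Ordered Trackable Taggable Auditable Named object
Trackable sits at index 5.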